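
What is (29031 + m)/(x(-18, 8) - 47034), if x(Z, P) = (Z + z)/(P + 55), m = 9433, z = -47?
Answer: -2423232/2963207 ≈ -0.81777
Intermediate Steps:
x(Z, P) = (-47 + Z)/(55 + P) (x(Z, P) = (Z - 47)/(P + 55) = (-47 + Z)/(55 + P))
(29031 + m)/(x(-18, 8) - 47034) = (29031 + 9433)/((-47 - 18)/(55 + 8) - 47034) = 38464/(-65/63 - 47034) = 38464/(-2963207/63) = 38464*(-63/2963207) = -2423232/2963207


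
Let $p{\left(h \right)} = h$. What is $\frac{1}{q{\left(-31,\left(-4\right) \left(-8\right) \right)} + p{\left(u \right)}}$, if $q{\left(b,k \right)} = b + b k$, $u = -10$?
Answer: $- \frac{1}{1033} \approx -0.00096805$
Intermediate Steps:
$\frac{1}{q{\left(-31,\left(-4\right) \left(-8\right) \right)} + p{\left(u \right)}} = \frac{1}{- 31 \left(1 - -32\right) - 10} = \frac{1}{- 31 \left(1 + 32\right) - 10} = \frac{1}{\left(-31\right) 33 - 10} = \frac{1}{-1023 - 10} = \frac{1}{-1033} = - \frac{1}{1033}$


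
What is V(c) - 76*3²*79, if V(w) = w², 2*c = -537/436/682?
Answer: -19111065993489807/353672847616 ≈ -54036.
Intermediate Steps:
c = -537/594704 (c = (-537/436/682)/2 = (-537*1/436*(1/682))/2 = (-537/436*1/682)/2 = (½)*(-537/297352) = -537/594704 ≈ -0.00090297)
V(c) - 76*3²*79 = (-537/594704)² - 76*3²*79 = 288369/353672847616 - 76*9*79 = 288369/353672847616 - 684*79 = 288369/353672847616 - 1*54036 = 288369/353672847616 - 54036 = -19111065993489807/353672847616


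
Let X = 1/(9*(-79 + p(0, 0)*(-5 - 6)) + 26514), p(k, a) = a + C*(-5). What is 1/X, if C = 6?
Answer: 28773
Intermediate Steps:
p(k, a) = -30 + a (p(k, a) = a + 6*(-5) = a - 30 = -30 + a)
X = 1/28773 (X = 1/(9*(-79 + (-30 + 0)*(-5 - 6)) + 26514) = 1/(9*(-79 - 30*(-11)) + 26514) = 1/(9*(-79 + 330) + 26514) = 1/(9*251 + 26514) = 1/(2259 + 26514) = 1/28773 ≈ 3.4755e-5)
1/X = 1/(1/28773) = 28773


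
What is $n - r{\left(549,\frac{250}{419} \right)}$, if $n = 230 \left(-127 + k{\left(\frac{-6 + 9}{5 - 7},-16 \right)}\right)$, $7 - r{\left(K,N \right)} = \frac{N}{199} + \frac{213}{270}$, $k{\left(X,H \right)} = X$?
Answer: $- \frac{221835878429}{7504290} \approx -29561.0$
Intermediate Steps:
$r{\left(K,N \right)} = \frac{559}{90} - \frac{N}{199}$ ($r{\left(K,N \right)} = 7 - \left(\frac{N}{199} + \frac{213}{270}\right) = 7 - \left(N \frac{1}{199} + 213 \cdot \frac{1}{270}\right) = 7 - \left(\frac{N}{199} + \frac{71}{90}\right) = 7 - \left(\frac{71}{90} + \frac{N}{199}\right) = \frac{559}{90} - \frac{N}{199}$)
$n = -29555$ ($n = 230 \left(-127 + \frac{-6 + 9}{5 - 7}\right) = 230 \left(-127 + \frac{3}{-2}\right) = 230 \left(-127 + 3 \left(- \frac{1}{2}\right)\right) = 230 \left(-127 - \frac{3}{2}\right) = 230 \left(- \frac{257}{2}\right) = -29555$)
$n - r{\left(549,\frac{250}{419} \right)} = -29555 - \left(\frac{559}{90} - \frac{250 \cdot \frac{1}{419}}{199}\right) = -29555 - \left(\frac{559}{90} - \frac{250}{83381}\right) = -29555 - \frac{46587479}{7504290} = - \frac{221835878429}{7504290}$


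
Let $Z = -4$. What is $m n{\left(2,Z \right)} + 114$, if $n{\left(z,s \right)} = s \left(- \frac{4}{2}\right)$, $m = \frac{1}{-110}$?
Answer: $\frac{6266}{55} \approx 113.93$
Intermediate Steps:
$m = - \frac{1}{110} \approx -0.0090909$
$n{\left(z,s \right)} = - 2 s$ ($n{\left(z,s \right)} = s \left(\left(-4\right) \frac{1}{2}\right) = s \left(-2\right) = - 2 s$)
$m n{\left(2,Z \right)} + 114 = - \frac{\left(-2\right) \left(-4\right)}{110} + 114 = \left(- \frac{1}{110}\right) 8 + 114 = - \frac{4}{55} + 114 = \frac{6266}{55}$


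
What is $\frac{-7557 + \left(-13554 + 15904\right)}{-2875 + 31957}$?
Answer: $- \frac{5207}{29082} \approx -0.17905$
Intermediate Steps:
$\frac{-7557 + \left(-13554 + 15904\right)}{-2875 + 31957} = \frac{-7557 + 2350}{29082} = \left(-5207\right) \frac{1}{29082} = - \frac{5207}{29082}$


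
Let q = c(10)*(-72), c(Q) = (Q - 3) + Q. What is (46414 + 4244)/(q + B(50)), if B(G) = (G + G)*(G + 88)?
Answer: 8443/2096 ≈ 4.0282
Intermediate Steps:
B(G) = 2*G*(88 + G) (B(G) = (2*G)*(88 + G) = 2*G*(88 + G))
c(Q) = -3 + 2*Q (c(Q) = (-3 + Q) + Q = -3 + 2*Q)
q = -1224 (q = (-3 + 2*10)*(-72) = (-3 + 20)*(-72) = 17*(-72) = -1224)
(46414 + 4244)/(q + B(50)) = (46414 + 4244)/(-1224 + 2*50*(88 + 50)) = 50658/(-1224 + 2*50*138) = 50658/(-1224 + 13800) = 50658/12576 = 50658*(1/12576) = 8443/2096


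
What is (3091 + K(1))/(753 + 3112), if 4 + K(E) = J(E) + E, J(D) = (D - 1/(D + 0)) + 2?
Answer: 618/773 ≈ 0.79948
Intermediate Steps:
J(D) = 2 + D - 1/D (J(D) = (D - 1/D) + 2 = 2 + D - 1/D)
K(E) = -2 - 1/E + 2*E (K(E) = -4 + ((2 + E - 1/E) + E) = -4 + (2 - 1/E + 2*E) = -2 - 1/E + 2*E)
(3091 + K(1))/(753 + 3112) = (3091 + (-2 - 1/1 + 2*1))/(753 + 3112) = (3091 + (-2 - 1*1 + 2))/3865 = (3091 + (-2 - 1 + 2))*(1/3865) = (3091 - 1)*(1/3865) = 3090*(1/3865) = 618/773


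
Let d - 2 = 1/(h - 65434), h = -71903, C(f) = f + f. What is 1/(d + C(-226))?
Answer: -137337/61801651 ≈ -0.0022222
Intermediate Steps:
C(f) = 2*f
d = 274673/137337 (d = 2 + 1/(-71903 - 65434) = 2 + 1/(-137337) = 2 - 1/137337 = 274673/137337 ≈ 2.0000)
1/(d + C(-226)) = 1/(274673/137337 + 2*(-226)) = 1/(274673/137337 - 452) = 1/(-61801651/137337) = -137337/61801651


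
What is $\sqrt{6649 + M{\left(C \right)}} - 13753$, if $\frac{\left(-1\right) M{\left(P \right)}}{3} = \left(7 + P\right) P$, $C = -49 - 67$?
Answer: $-13753 + i \sqrt{31283} \approx -13753.0 + 176.87 i$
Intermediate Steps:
$C = -116$ ($C = -49 - 67 = -116$)
$M{\left(P \right)} = - 3 P \left(7 + P\right)$ ($M{\left(P \right)} = - 3 \left(7 + P\right) P = - 3 P \left(7 + P\right)$)
$\sqrt{6649 + M{\left(C \right)}} - 13753 = \sqrt{6649 - - 348 \left(7 - 116\right)} - 13753 = \sqrt{6649 - \left(-348\right) \left(-109\right)} - 13753 = \sqrt{6649 - 37932} - 13753 = \sqrt{-31283} - 13753 = i \sqrt{31283} - 13753 = -13753 + i \sqrt{31283}$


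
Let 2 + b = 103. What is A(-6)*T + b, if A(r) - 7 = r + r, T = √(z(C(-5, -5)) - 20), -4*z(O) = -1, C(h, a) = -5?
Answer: 101 - 5*I*√79/2 ≈ 101.0 - 22.22*I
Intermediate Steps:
b = 101 (b = -2 + 103 = 101)
z(O) = ¼ (z(O) = -¼*(-1) = ¼)
T = I*√79/2 (T = √(¼ - 20) = √(-79/4) = I*√79/2 ≈ 4.4441*I)
A(r) = 7 + 2*r (A(r) = 7 + (r + r) = 7 + 2*r)
A(-6)*T + b = (7 + 2*(-6))*(I*√79/2) + 101 = (7 - 12)*(I*√79/2) + 101 = -5*I*√79/2 + 101 = 101 - 5*I*√79/2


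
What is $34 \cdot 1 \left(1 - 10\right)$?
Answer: $-306$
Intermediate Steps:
$34 \cdot 1 \left(1 - 10\right) = 34 \cdot 1 \left(-9\right) = 34 \left(-9\right) = -306$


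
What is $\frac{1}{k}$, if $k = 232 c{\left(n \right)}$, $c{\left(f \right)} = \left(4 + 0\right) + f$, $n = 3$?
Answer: $\frac{1}{1624} \approx 0.00061576$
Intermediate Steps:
$c{\left(f \right)} = 4 + f$
$k = 1624$ ($k = 232 \left(4 + 3\right) = 232 \cdot 7 = 1624$)
$\frac{1}{k} = \frac{1}{1624}$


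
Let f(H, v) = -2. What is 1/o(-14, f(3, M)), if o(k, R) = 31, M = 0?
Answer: 1/31 ≈ 0.032258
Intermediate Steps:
1/o(-14, f(3, M)) = 1/31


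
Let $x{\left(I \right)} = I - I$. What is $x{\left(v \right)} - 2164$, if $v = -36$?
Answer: $-2164$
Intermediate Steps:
$x{\left(I \right)} = 0$
$x{\left(v \right)} - 2164 = 0 - 2164 = -2164$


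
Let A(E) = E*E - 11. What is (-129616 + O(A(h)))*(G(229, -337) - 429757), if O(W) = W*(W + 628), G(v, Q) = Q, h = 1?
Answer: 58405044824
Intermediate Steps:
A(E) = -11 + E² (A(E) = E² - 11 = -11 + E²)
O(W) = W*(628 + W)
(-129616 + O(A(h)))*(G(229, -337) - 429757) = (-129616 + (-11 + 1²)*(628 + (-11 + 1²)))*(-337 - 429757) = (-129616 + (-11 + 1)*(628 + (-11 + 1)))*(-430094) = (-129616 - 10*(628 - 10))*(-430094) = (-129616 - 10*618)*(-430094) = (-129616 - 6180)*(-430094) = -135796*(-430094) = 58405044824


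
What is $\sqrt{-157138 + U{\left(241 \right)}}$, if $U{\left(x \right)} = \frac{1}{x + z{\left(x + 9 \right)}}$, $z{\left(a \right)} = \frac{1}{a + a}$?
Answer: $\frac{i \sqrt{253524539407182}}{40167} \approx 396.41 i$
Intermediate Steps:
$z{\left(a \right)} = \frac{1}{2 a}$
$U{\left(x \right)} = \frac{1}{x + \frac{1}{2 \left(9 + x\right)}}$ ($U{\left(x \right)} = \frac{1}{x + \frac{1}{2 \left(x + 9\right)}} = \frac{1}{x + \frac{1}{2 \left(9 + x\right)}}$)
$\sqrt{-157138 + U{\left(241 \right)}} = \sqrt{-157138 + \frac{2 \left(9 + 241\right)}{1 + 2 \cdot 241 \left(9 + 241\right)}} = \sqrt{-157138 + 2 \frac{1}{1 + 2 \cdot 241 \cdot 250} \cdot 250} = \sqrt{-157138 + 2 \frac{1}{1 + 120500} \cdot 250} = \sqrt{-157138 + 2 \cdot \frac{1}{120501} \cdot 250} = \sqrt{-157138 + \frac{500}{120501}} = \sqrt{- \frac{18935285638}{120501}} = \frac{i \sqrt{253524539407182}}{40167}$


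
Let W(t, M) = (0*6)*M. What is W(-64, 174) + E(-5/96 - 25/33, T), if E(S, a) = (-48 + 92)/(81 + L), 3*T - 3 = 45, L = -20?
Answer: 44/61 ≈ 0.72131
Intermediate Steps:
T = 16 (T = 1 + (1/3)*45 = 1 + 15 = 16)
W(t, M) = 0 (W(t, M) = 0*M = 0)
E(S, a) = 44/61 (E(S, a) = (-48 + 92)/(81 - 20) = 44/61)
W(-64, 174) + E(-5/96 - 25/33, T) = 0 + 44/61 = 44/61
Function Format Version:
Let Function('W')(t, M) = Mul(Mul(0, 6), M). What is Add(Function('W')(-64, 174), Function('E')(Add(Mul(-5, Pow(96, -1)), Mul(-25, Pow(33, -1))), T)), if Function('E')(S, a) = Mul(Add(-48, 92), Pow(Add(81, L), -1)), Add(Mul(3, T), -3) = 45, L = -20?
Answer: Rational(44, 61) ≈ 0.72131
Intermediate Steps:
T = 16 (T = Add(1, Mul(Rational(1, 3), 45)) = Add(1, 15) = 16)
Function('W')(t, M) = 0 (Function('W')(t, M) = Mul(0, M) = 0)
Function('E')(S, a) = Rational(44, 61) (Function('E')(S, a) = Mul(Add(-48, 92), Pow(Add(81, -20), -1)) = Mul(44, Pow(61, -1)) = Mul(44, Rational(1, 61)) = Rational(44, 61))
Add(Function('W')(-64, 174), Function('E')(Add(Mul(-5, Pow(96, -1)), Mul(-25, Pow(33, -1))), T)) = Add(0, Rational(44, 61)) = Rational(44, 61)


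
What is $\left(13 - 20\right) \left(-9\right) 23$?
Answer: $1449$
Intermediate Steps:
$\left(13 - 20\right) \left(-9\right) 23 = \left(-7\right) \left(-9\right) 23 = 63 \cdot 23 = 1449$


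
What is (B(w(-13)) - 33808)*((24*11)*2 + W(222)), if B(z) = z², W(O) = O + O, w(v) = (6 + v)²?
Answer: -30527604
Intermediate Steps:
W(O) = 2*O
(B(w(-13)) - 33808)*((24*11)*2 + W(222)) = (((6 - 13)²)² - 33808)*((24*11)*2 + 2*222) = (((-7)²)² - 33808)*(264*2 + 444) = (49² - 33808)*(528 + 444) = (2401 - 33808)*972 = -31407*972 = -30527604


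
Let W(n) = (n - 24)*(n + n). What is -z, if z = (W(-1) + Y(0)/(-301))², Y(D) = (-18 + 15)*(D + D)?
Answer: -2500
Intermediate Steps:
W(n) = 2*n*(-24 + n) (W(n) = (-24 + n)*(2*n) = 2*n*(-24 + n))
Y(D) = -6*D
z = 2500 (z = (2*(-1)*(-24 - 1) - 6*0/(-301))² = (2*(-1)*(-25) + 0*(-1/301))² = (50 + 0)² = 50² = 2500)
-z = -1*2500 = -2500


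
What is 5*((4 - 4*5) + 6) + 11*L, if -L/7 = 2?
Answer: -204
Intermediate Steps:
L = -14 (L = -7*2 = -14)
5*((4 - 4*5) + 6) + 11*L = 5*((4 - 4*5) + 6) + 11*(-14) = 5*((4 - 20) + 6) - 154 = 5*(-16 + 6) - 154 = 5*(-10) - 154 = -50 - 154 = -204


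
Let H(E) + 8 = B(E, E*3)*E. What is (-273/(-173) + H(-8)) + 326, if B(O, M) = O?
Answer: 66359/173 ≈ 383.58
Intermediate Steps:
H(E) = -8 + E² (H(E) = -8 + E*E = -8 + E²)
(-273/(-173) + H(-8)) + 326 = (-273/(-173) + (-8 + (-8)²)) + 326 = (-273*(-1/173) + (-8 + 64)) + 326 = (273/173 + 56) + 326 = 9961/173 + 326 = 66359/173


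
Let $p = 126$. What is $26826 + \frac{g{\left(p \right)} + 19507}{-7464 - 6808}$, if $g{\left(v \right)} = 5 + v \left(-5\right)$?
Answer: $\frac{191420895}{7136} \approx 26825.0$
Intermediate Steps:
$g{\left(v \right)} = 5 - 5 v$
$26826 + \frac{g{\left(p \right)} + 19507}{-7464 - 6808} = 26826 + \frac{\left(5 - 630\right) + 19507}{-7464 - 6808} = 26826 + \frac{\left(5 - 630\right) + 19507}{-14272} = 26826 + \left(-625 + 19507\right) \left(- \frac{1}{14272}\right) = 26826 + 18882 \left(- \frac{1}{14272}\right) = 26826 - \frac{9441}{7136} = \frac{191420895}{7136}$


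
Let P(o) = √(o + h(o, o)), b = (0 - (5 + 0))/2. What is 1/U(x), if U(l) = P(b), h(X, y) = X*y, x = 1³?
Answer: 2*√15/15 ≈ 0.51640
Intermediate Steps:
b = -5/2 (b = (0 - 1*5)*(½) = (0 - 5)*(½) = -5*½ = -5/2 ≈ -2.5000)
x = 1
P(o) = √(o + o²) (P(o) = √(o + o*o) = √(o + o²))
U(l) = √15/2 (U(l) = √(-5*(1 - 5/2)/2) = √(-5/2*(-3/2)) = √(15/4) = √15/2)
1/U(x) = 1/(√15/2) = 2*√15/15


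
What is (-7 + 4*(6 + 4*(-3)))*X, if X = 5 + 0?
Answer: -155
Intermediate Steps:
X = 5
(-7 + 4*(6 + 4*(-3)))*X = (-7 + 4*(6 + 4*(-3)))*5 = (-7 + 4*(6 - 12))*5 = (-7 + 4*(-6))*5 = (-7 - 24)*5 = -31*5 = -155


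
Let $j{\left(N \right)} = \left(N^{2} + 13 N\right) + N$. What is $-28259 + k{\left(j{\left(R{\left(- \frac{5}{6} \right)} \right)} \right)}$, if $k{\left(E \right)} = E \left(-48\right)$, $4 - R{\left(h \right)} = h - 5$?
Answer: $- \frac{118525}{3} \approx -39508.0$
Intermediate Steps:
$R{\left(h \right)} = 9 - h$ ($R{\left(h \right)} = 4 - \left(h - 5\right) = 4 - \left(-5 + h\right) = 9 - h$)
$j{\left(N \right)} = N^{2} + 14 N$
$k{\left(E \right)} = - 48 E$
$-28259 + k{\left(j{\left(R{\left(- \frac{5}{6} \right)} \right)} \right)} = -28259 - 48 \left(9 - - \frac{5}{6}\right) \left(14 + \left(9 - - \frac{5}{6}\right)\right) = -28259 - 48 \left(9 + \frac{5}{6}\right) \left(14 + \left(9 + \frac{5}{6}\right)\right) = -28259 - 48 \frac{59 \left(14 + \frac{59}{6}\right)}{6} = -28259 - 48 \cdot \frac{59}{6} \cdot \frac{143}{6} = -28259 - \frac{33748}{3} = - \frac{118525}{3}$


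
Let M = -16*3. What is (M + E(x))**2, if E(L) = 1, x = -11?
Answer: 2209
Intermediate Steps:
M = -48
(M + E(x))**2 = (-48 + 1)**2 = (-47)**2 = 2209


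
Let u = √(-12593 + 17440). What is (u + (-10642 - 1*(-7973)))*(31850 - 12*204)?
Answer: -78473938 + 29402*√4847 ≈ -7.6427e+7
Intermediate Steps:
u = √4847 ≈ 69.620
(u + (-10642 - 1*(-7973)))*(31850 - 12*204) = (√4847 + (-10642 - 1*(-7973)))*(31850 - 12*204) = (√4847 + (-10642 + 7973))*(31850 - 2448) = (√4847 - 2669)*29402 = (-2669 + √4847)*29402 = -78473938 + 29402*√4847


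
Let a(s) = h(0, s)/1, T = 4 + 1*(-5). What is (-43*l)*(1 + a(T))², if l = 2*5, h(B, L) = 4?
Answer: -10750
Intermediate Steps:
T = -1 (T = 4 - 5 = -1)
a(s) = 4 (a(s) = 4/1 = 4*1 = 4)
l = 10
(-43*l)*(1 + a(T))² = (-43*10)*(1 + 4)² = -430*5² = -430*25 = -10750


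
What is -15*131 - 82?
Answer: -2047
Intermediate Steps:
-15*131 - 82 = -1965 - 82 = -2047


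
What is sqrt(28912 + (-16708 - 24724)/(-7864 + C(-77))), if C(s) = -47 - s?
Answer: 2*sqrt(110918687835)/3917 ≈ 170.05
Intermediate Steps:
sqrt(28912 + (-16708 - 24724)/(-7864 + C(-77))) = sqrt(28912 + (-16708 - 24724)/(-7864 + (-47 - 1*(-77)))) = sqrt(28912 - 41432/(-7864 + (-47 + 77))) = sqrt(28912 - 41432/(-7864 + 30)) = sqrt(28912 - 41432/(-7834)) = sqrt(28912 - 41432*(-1/7834)) = sqrt(28912 + 20716/3917) = sqrt(113269020/3917) = 2*sqrt(110918687835)/3917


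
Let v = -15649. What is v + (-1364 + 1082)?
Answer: -15931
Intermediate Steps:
v + (-1364 + 1082) = -15649 + (-1364 + 1082) = -15649 - 282 = -15931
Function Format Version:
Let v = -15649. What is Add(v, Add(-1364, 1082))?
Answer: -15931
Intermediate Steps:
Add(v, Add(-1364, 1082)) = Add(-15649, Add(-1364, 1082)) = Add(-15649, -282) = -15931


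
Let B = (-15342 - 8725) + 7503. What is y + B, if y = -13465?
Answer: -30029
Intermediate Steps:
B = -16564 (B = -24067 + 7503 = -16564)
y + B = -13465 - 16564 = -30029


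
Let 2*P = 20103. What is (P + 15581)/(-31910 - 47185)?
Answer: -10253/31638 ≈ -0.32407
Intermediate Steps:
P = 20103/2 (P = (½)*20103 = 20103/2 ≈ 10052.)
(P + 15581)/(-31910 - 47185) = (20103/2 + 15581)/(-31910 - 47185) = (51265/2)/(-79095) = (51265/2)*(-1/79095) = -10253/31638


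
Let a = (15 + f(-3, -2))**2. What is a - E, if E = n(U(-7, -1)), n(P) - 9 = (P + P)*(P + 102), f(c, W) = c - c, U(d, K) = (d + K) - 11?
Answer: 3370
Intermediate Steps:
U(d, K) = -11 + K + d (U(d, K) = (K + d) - 11 = -11 + K + d)
f(c, W) = 0
n(P) = 9 + 2*P*(102 + P) (n(P) = 9 + (P + P)*(P + 102) = 9 + (2*P)*(102 + P) = 9 + 2*P*(102 + P))
E = -3145 (E = 9 + 2*(-11 - 1 - 7)**2 + 204*(-11 - 1 - 7) = 9 + 2*(-19)**2 + 204*(-19) = 9 + 2*361 - 3876 = 9 + 722 - 3876 = -3145)
a = 225 (a = (15 + 0)**2 = 15**2 = 225)
a - E = 225 - 1*(-3145) = 225 + 3145 = 3370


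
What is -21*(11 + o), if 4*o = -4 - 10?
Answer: -315/2 ≈ -157.50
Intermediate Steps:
o = -7/2 (o = (-4 - 10)/4 = (¼)*(-14) = -7/2 ≈ -3.5000)
-21*(11 + o) = -21*(11 - 7/2) = -21*15/2 = -315/2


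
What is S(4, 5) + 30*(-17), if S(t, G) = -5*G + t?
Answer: -531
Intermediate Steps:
S(t, G) = t - 5*G
S(4, 5) + 30*(-17) = (4 - 5*5) + 30*(-17) = (4 - 25) - 510 = -21 - 510 = -531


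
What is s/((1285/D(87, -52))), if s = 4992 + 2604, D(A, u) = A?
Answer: 660852/1285 ≈ 514.28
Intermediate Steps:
s = 7596
s/((1285/D(87, -52))) = 7596/((1285/87)) = 7596/((1285*(1/87))) = 7596/(1285/87) = 7596*(87/1285) = 660852/1285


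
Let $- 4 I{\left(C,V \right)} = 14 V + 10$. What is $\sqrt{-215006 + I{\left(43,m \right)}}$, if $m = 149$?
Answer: $i \sqrt{215530} \approx 464.25 i$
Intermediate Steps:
$I{\left(C,V \right)} = - \frac{5}{2} - \frac{7 V}{2}$ ($I{\left(C,V \right)} = - \frac{14 V + 10}{4} = - \frac{10 + 14 V}{4} = - \frac{5}{2} - \frac{7 V}{2}$)
$\sqrt{-215006 + I{\left(43,m \right)}} = \sqrt{-215006 - 524} = \sqrt{-215530} = i \sqrt{215530}$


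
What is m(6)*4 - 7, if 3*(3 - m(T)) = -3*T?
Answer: 29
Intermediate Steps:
m(T) = 3 + T (m(T) = 3 - (-1)*T = 3 + T)
m(6)*4 - 7 = (3 + 6)*4 - 7 = 9*4 - 7 = 36 - 7 = 29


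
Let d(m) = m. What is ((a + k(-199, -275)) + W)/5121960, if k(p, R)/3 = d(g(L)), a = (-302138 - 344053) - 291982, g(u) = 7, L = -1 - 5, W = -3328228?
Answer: -213319/256098 ≈ -0.83296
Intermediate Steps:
L = -6
a = -938173 (a = -646191 - 291982 = -938173)
k(p, R) = 21 (k(p, R) = 3*7 = 21)
((a + k(-199, -275)) + W)/5121960 = ((-938173 + 21) - 3328228)/5121960 = (-938152 - 3328228)*(1/5121960) = -4266380*1/5121960 = -213319/256098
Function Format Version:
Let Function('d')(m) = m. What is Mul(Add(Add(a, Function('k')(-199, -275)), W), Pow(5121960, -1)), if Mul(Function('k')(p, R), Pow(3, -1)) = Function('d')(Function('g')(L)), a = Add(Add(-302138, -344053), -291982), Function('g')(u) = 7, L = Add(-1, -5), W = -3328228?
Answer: Rational(-213319, 256098) ≈ -0.83296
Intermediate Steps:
L = -6
a = -938173 (a = Add(-646191, -291982) = -938173)
Function('k')(p, R) = 21 (Function('k')(p, R) = Mul(3, 7) = 21)
Mul(Add(Add(a, Function('k')(-199, -275)), W), Pow(5121960, -1)) = Mul(Add(Add(-938173, 21), -3328228), Pow(5121960, -1)) = Mul(Add(-938152, -3328228), Rational(1, 5121960)) = Mul(-4266380, Rational(1, 5121960)) = Rational(-213319, 256098)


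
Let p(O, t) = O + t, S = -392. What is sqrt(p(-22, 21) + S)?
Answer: I*sqrt(393) ≈ 19.824*I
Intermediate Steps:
sqrt(p(-22, 21) + S) = sqrt((-22 + 21) - 392) = sqrt(-1 - 392) = sqrt(-393) = I*sqrt(393)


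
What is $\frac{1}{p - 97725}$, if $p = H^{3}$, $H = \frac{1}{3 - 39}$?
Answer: $- \frac{46656}{4559457601} \approx -1.0233 \cdot 10^{-5}$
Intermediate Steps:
$H = - \frac{1}{36}$ ($H = \frac{1}{-36} = - \frac{1}{36} \approx -0.027778$)
$p = - \frac{1}{46656}$ ($p = \left(- \frac{1}{36}\right)^{3} = - \frac{1}{46656} \approx -2.1433 \cdot 10^{-5}$)
$\frac{1}{p - 97725} = \frac{1}{- \frac{1}{46656} - 97725} = \frac{1}{- \frac{4559457601}{46656}} = - \frac{46656}{4559457601}$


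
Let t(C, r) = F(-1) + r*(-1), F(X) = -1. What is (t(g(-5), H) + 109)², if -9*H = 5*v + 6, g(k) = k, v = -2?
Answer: 937024/81 ≈ 11568.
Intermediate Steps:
H = 4/9 (H = -(5*(-2) + 6)/9 = -(-10 + 6)/9 = -⅑*(-4) = 4/9 ≈ 0.44444)
t(C, r) = -1 - r (t(C, r) = -1 + r*(-1) = -1 - r)
(t(g(-5), H) + 109)² = ((-1 - 1*4/9) + 109)² = ((-1 - 4/9) + 109)² = (-13/9 + 109)² = (968/9)² = 937024/81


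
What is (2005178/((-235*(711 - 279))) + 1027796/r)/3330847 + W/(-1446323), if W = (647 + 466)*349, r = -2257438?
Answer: -74129749838903129289793/276011657966069159111640 ≈ -0.26857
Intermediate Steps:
W = 388437 (W = 1113*349 = 388437)
(2005178/((-235*(711 - 279))) + 1027796/r)/3330847 + W/(-1446323) = (2005178/((-235*(711 - 279))) + 1027796/(-2257438))/3330847 + 388437/(-1446323) = (2005178/((-235*432)) + 1027796*(-1/2257438))*(1/3330847) + 388437*(-1/1446323) = (2005178/(-101520) - 513898/1128719)*(1/3330847) - 388437/1446323 = (2005178*(-1/101520) - 513898/1128719)*(1/3330847) - 388437/1446323 = (-1002589/50760 - 513898/1128719)*(1/3330847) - 388437/1446323 = -1157726715971/57293776440*1/3330847 - 388437/1446323 = -1157726715971/190836803373844680 - 388437/1446323 = -74129749838903129289793/276011657966069159111640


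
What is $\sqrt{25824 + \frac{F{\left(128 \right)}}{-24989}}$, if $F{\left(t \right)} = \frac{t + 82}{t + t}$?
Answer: $\frac{\sqrt{4128204775476534}}{399824} \approx 160.7$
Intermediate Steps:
$F{\left(t \right)} = \frac{82 + t}{2 t}$
$\sqrt{25824 + \frac{F{\left(128 \right)}}{-24989}} = \sqrt{25824 + \frac{\frac{1}{2} \cdot \frac{1}{128} \left(82 + 128\right)}{-24989}} = \sqrt{25824 + \frac{1}{2} \cdot \frac{1}{128} \cdot 210 \left(- \frac{1}{24989}\right)} = \sqrt{25824 + \frac{105}{128} \left(- \frac{1}{24989}\right)} = \sqrt{25824 - \frac{105}{3198592}} = \sqrt{\frac{82600439703}{3198592}} = \frac{\sqrt{4128204775476534}}{399824}$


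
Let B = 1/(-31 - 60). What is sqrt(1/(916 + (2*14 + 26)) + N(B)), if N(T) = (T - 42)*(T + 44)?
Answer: 3*I*sqrt(1599891772170)/88270 ≈ 42.989*I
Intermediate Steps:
B = -1/91 (B = 1/(-91) = -1/91 ≈ -0.010989)
N(T) = (-42 + T)*(44 + T)
sqrt(1/(916 + (2*14 + 26)) + N(B)) = sqrt(1/(916 + (2*14 + 26)) + (-1848 + (-1/91)**2 + 2*(-1/91))) = sqrt(1/(916 + (28 + 26)) + (-1848 + 1/8281 - 2/91)) = sqrt(1/(916 + 54) - 15303469/8281) = sqrt(1/970 - 15303469/8281) = sqrt(-14844356649/8032570) = 3*I*sqrt(1599891772170)/88270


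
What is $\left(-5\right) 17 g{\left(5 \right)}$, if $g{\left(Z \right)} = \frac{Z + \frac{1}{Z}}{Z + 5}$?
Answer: $- \frac{221}{5} \approx -44.2$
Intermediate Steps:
$g{\left(Z \right)} = \frac{Z + \frac{1}{Z}}{5 + Z}$
$\left(-5\right) 17 g{\left(5 \right)} = \left(-5\right) 17 \frac{1 + 5^{2}}{5 \left(5 + 5\right)} = - 85 \frac{1 + 25}{5 \cdot 10} = - 85 \cdot \frac{1}{5} \cdot \frac{1}{10} \cdot 26 = \left(-85\right) \frac{13}{25} = - \frac{221}{5}$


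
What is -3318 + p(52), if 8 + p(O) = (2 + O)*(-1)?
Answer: -3380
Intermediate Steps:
p(O) = -10 - O (p(O) = -8 + (2 + O)*(-1) = -8 + (-2 - O) = -10 - O)
-3318 + p(52) = -3318 + (-10 - 1*52) = -3318 + (-10 - 52) = -3318 - 62 = -3380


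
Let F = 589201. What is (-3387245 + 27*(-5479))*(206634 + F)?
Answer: -2813418383630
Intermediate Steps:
(-3387245 + 27*(-5479))*(206634 + F) = (-3387245 + 27*(-5479))*(206634 + 589201) = (-3387245 - 147933)*795835 = -3535178*795835 = -2813418383630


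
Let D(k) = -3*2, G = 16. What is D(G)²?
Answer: 36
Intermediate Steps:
D(k) = -6
D(G)² = (-6)² = 36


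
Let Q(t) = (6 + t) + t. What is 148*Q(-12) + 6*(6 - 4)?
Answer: -2652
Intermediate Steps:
Q(t) = 6 + 2*t
148*Q(-12) + 6*(6 - 4) = 148*(6 + 2*(-12)) + 6*(6 - 4) = 148*(6 - 24) + 6*2 = 148*(-18) + 12 = -2664 + 12 = -2652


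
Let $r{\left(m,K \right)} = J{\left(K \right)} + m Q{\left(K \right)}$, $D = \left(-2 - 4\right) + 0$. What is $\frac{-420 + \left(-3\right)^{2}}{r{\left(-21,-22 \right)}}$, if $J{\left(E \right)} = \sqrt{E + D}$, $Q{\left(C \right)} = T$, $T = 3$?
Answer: $\frac{3699}{571} + \frac{822 i \sqrt{7}}{3997} \approx 6.4781 + 0.54411 i$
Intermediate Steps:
$Q{\left(C \right)} = 3$
$D = -6$ ($D = -6 + 0 = -6$)
$J{\left(E \right)} = \sqrt{-6 + E}$ ($J{\left(E \right)} = \sqrt{E - 6} = \sqrt{-6 + E}$)
$r{\left(m,K \right)} = \sqrt{-6 + K} + 3 m$ ($r{\left(m,K \right)} = \sqrt{-6 + K} + m 3 = \sqrt{-6 + K} + 3 m$)
$\frac{-420 + \left(-3\right)^{2}}{r{\left(-21,-22 \right)}} = \frac{-420 + \left(-3\right)^{2}}{\sqrt{-6 - 22} + 3 \left(-21\right)} = \frac{-420 + 9}{\sqrt{-28} - 63} = - \frac{411}{2 i \sqrt{7} - 63} = - \frac{411}{-63 + 2 i \sqrt{7}}$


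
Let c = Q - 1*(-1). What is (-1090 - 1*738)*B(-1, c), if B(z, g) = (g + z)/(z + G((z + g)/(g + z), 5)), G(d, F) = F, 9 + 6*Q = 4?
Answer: 2285/6 ≈ 380.83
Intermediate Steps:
Q = -⅚ (Q = -3/2 + (⅙)*4 = -3/2 + ⅔ = -⅚ ≈ -0.83333)
c = ⅙ (c = -⅚ - 1*(-1) = -⅚ + 1 = ⅙ ≈ 0.16667)
B(z, g) = (g + z)/(5 + z) (B(z, g) = (g + z)/(z + 5) = (g + z)/(5 + z))
(-1090 - 1*738)*B(-1, c) = (-1090 - 1*738)*((⅙ - 1)/(5 - 1)) = (-1090 - 738)*(-⅚/4) = -457*(-5)/6 = -1828*(-5/24) = 2285/6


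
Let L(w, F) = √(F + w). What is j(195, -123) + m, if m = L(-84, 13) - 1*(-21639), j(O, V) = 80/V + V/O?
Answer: 172993562/7995 + I*√71 ≈ 21638.0 + 8.4261*I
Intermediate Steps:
m = 21639 + I*√71 (m = √(13 - 84) - 1*(-21639) = √(-71) + 21639 = I*√71 + 21639 = 21639 + I*√71 ≈ 21639.0 + 8.4261*I)
j(195, -123) + m = (80/(-123) - 123/195) + (21639 + I*√71) = (80*(-1/123) - 123*1/195) + (21639 + I*√71) = (-80/123 - 41/65) + (21639 + I*√71) = -10243/7995 + (21639 + I*√71) = 172993562/7995 + I*√71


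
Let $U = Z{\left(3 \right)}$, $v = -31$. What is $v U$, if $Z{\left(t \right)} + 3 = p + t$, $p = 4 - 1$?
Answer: $-93$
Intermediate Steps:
$p = 3$
$Z{\left(t \right)} = t$ ($Z{\left(t \right)} = -3 + \left(3 + t\right) = t$)
$U = 3$
$v U = \left(-31\right) 3 = -93$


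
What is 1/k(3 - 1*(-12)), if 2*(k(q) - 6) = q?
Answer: 2/27 ≈ 0.074074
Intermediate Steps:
k(q) = 6 + q/2
1/k(3 - 1*(-12)) = 1/(6 + (3 - 1*(-12))/2) = 1/(6 + (3 + 12)/2) = 1/(6 + (1/2)*15) = 1/(6 + 15/2) = 1/(27/2) = 2/27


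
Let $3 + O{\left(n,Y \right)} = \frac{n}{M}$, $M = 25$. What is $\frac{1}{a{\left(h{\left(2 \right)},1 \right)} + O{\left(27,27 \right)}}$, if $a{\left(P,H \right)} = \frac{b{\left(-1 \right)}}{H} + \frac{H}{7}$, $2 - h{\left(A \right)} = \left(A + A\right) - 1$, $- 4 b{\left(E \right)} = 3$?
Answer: $- \frac{700}{1769} \approx -0.3957$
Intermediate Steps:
$b{\left(E \right)} = - \frac{3}{4}$ ($b{\left(E \right)} = \left(- \frac{1}{4}\right) 3 = - \frac{3}{4}$)
$h{\left(A \right)} = 3 - 2 A$ ($h{\left(A \right)} = 2 - \left(\left(A + A\right) - 1\right) = 2 - \left(2 A - 1\right) = 2 - \left(-1 + 2 A\right) = 3 - 2 A$)
$a{\left(P,H \right)} = - \frac{3}{4 H} + \frac{H}{7}$
$O{\left(n,Y \right)} = -3 + \frac{n}{25}$
$\frac{1}{a{\left(h{\left(2 \right)},1 \right)} + O{\left(27,27 \right)}} = \frac{1}{\left(- \frac{3}{4 \cdot 1} + \frac{1}{7} \cdot 1\right) + \left(-3 + \frac{1}{25} \cdot 27\right)} = \frac{1}{\left(\left(- \frac{3}{4}\right) 1 + \frac{1}{7}\right) + \left(-3 + \frac{27}{25}\right)} = \frac{1}{\left(- \frac{3}{4} + \frac{1}{7}\right) - \frac{48}{25}} = \frac{1}{- \frac{17}{28} - \frac{48}{25}} = \frac{1}{- \frac{1769}{700}} = - \frac{700}{1769}$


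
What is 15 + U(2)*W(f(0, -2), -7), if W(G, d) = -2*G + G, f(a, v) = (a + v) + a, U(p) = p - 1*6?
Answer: 7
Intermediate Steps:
U(p) = -6 + p (U(p) = p - 6 = -6 + p)
f(a, v) = v + 2*a
W(G, d) = -G
15 + U(2)*W(f(0, -2), -7) = 15 + (-6 + 2)*(-(-2 + 2*0)) = 15 - (-4)*(-2 + 0) = 15 - (-4)*(-2) = 15 - 4*2 = 15 - 8 = 7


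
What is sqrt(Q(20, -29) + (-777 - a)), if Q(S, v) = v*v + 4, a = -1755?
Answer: sqrt(1823) ≈ 42.697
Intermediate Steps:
Q(S, v) = 4 + v**2 (Q(S, v) = v**2 + 4 = 4 + v**2)
sqrt(Q(20, -29) + (-777 - a)) = sqrt((4 + (-29)**2) + (-777 - 1*(-1755))) = sqrt((4 + 841) + (-777 + 1755)) = sqrt(845 + 978) = sqrt(1823)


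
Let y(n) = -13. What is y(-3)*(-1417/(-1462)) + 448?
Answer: 636555/1462 ≈ 435.40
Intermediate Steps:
y(-3)*(-1417/(-1462)) + 448 = -(-18421)/(-1462) + 448 = -(-18421)*(-1)/1462 + 448 = -13*1417/1462 + 448 = -18421/1462 + 448 = 636555/1462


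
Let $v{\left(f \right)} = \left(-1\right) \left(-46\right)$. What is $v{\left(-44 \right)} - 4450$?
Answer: $-4404$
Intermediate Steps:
$v{\left(f \right)} = 46$
$v{\left(-44 \right)} - 4450 = 46 - 4450 = -4404$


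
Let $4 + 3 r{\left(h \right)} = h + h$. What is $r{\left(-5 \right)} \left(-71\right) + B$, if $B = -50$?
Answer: $\frac{844}{3} \approx 281.33$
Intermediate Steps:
$r{\left(h \right)} = - \frac{4}{3} + \frac{2 h}{3}$ ($r{\left(h \right)} = - \frac{4}{3} + \frac{h + h}{3} = - \frac{4}{3} + \frac{2 h}{3}$)
$r{\left(-5 \right)} \left(-71\right) + B = \left(- \frac{4}{3} + \frac{2}{3} \left(-5\right)\right) \left(-71\right) - 50 = \left(- \frac{4}{3} - \frac{10}{3}\right) \left(-71\right) - 50 = \left(- \frac{14}{3}\right) \left(-71\right) - 50 = \frac{994}{3} - 50 = \frac{844}{3}$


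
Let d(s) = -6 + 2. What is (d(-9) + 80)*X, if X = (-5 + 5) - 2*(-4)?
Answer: 608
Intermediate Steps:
d(s) = -4
X = 8 (X = 0 + 8 = 8)
(d(-9) + 80)*X = (-4 + 80)*8 = 76*8 = 608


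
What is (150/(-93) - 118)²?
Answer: 13749264/961 ≈ 14307.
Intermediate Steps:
(150/(-93) - 118)² = (150*(-1/93) - 118)² = (-50/31 - 118)² = (-3708/31)² = 13749264/961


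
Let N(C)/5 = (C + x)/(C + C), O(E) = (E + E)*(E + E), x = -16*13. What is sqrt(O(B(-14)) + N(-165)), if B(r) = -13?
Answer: sqrt(2969274)/66 ≈ 26.108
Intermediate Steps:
x = -208
O(E) = 4*E**2 (O(E) = (2*E)*(2*E) = 4*E**2)
N(C) = 5*(-208 + C)/(2*C) (N(C) = 5*((C - 208)/(C + C)) = 5*((-208 + C)/((2*C))) = 5*((-208 + C)*(1/(2*C))) = 5*((-208 + C)/(2*C)) = 5*(-208 + C)/(2*C))
sqrt(O(B(-14)) + N(-165)) = sqrt(4*(-13)**2 + (5/2 - 520/(-165))) = sqrt(4*169 + (5/2 - 520*(-1/165))) = sqrt(676 + (5/2 + 104/33)) = sqrt(676 + 373/66) = sqrt(44989/66) = sqrt(2969274)/66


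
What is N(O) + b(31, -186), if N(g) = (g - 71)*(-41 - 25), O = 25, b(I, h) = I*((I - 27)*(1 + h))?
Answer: -19904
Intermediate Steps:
b(I, h) = I*(1 + h)*(-27 + I) (b(I, h) = I*((-27 + I)*(1 + h)) = I*((1 + h)*(-27 + I)) = I*(1 + h)*(-27 + I))
N(g) = 4686 - 66*g (N(g) = (-71 + g)*(-66) = 4686 - 66*g)
N(O) + b(31, -186) = (4686 - 66*25) + 31*(-27 + 31 - 27*(-186) + 31*(-186)) = (4686 - 1650) + 31*(-27 + 31 + 5022 - 5766) = 3036 + 31*(-740) = 3036 - 22940 = -19904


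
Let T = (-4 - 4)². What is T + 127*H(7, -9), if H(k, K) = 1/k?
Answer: 575/7 ≈ 82.143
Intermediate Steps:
T = 64 (T = (-8)² = 64)
T + 127*H(7, -9) = 64 + 127/7 = 575/7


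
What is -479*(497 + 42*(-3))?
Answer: -177709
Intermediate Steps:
-479*(497 + 42*(-3)) = -479*(497 - 126) = -479*371 = -177709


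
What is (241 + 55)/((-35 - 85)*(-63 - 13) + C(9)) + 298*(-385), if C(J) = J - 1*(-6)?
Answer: -1048058254/9135 ≈ -1.1473e+5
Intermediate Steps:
C(J) = 6 + J (C(J) = J + 6 = 6 + J)
(241 + 55)/((-35 - 85)*(-63 - 13) + C(9)) + 298*(-385) = (241 + 55)/((-35 - 85)*(-63 - 13) + (6 + 9)) + 298*(-385) = 296/(-120*(-76) + 15) - 114730 = 296/(9120 + 15) - 114730 = 296/9135 - 114730 = -1048058254/9135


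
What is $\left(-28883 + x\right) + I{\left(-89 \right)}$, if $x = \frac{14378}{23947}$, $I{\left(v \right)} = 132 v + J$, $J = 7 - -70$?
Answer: $- \frac{138733180}{3421} \approx -40553.0$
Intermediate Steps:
$J = 77$ ($J = 7 + 70 = 77$)
$I{\left(v \right)} = 77 + 132 v$ ($I{\left(v \right)} = 132 v + 77 = 77 + 132 v$)
$x = \frac{2054}{3421}$ ($x = 14378 \cdot \frac{1}{23947} = \frac{2054}{3421} \approx 0.60041$)
$\left(-28883 + x\right) + I{\left(-89 \right)} = \left(-28883 + \frac{2054}{3421}\right) + \left(77 + 132 \left(-89\right)\right) = - \frac{98806689}{3421} + \left(77 - 11748\right) = - \frac{98806689}{3421} - 11671 = - \frac{138733180}{3421}$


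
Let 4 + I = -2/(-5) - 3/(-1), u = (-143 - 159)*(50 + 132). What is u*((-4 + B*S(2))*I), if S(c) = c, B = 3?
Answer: 329784/5 ≈ 65957.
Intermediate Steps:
u = -54964 (u = -302*182 = -54964)
I = -⅗ (I = -4 + (-2/(-5) - 3/(-1)) = -4 + (-2*(-⅕) - 3*(-1)) = -4 + (⅖ + 3) = -4 + 17/5 = -⅗ ≈ -0.60000)
u*((-4 + B*S(2))*I) = -54964*(-4 + 3*2)*(-3)/5 = -54964*(-4 + 6)*(-3)/5 = -109928*(-3)/5 = -54964*(-6/5) = 329784/5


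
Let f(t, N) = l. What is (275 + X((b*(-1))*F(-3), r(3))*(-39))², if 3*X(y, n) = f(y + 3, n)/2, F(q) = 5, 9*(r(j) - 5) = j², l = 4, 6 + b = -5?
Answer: 62001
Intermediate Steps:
b = -11 (b = -6 - 5 = -11)
r(j) = 5 + j²/9
f(t, N) = 4
X(y, n) = ⅔ (X(y, n) = (4/2)/3 = (4*(½))/3 = (⅓)*2 = ⅔)
(275 + X((b*(-1))*F(-3), r(3))*(-39))² = (275 + (⅔)*(-39))² = (275 - 26)² = 249² = 62001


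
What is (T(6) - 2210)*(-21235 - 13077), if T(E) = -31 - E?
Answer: 77099064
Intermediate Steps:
(T(6) - 2210)*(-21235 - 13077) = ((-31 - 1*6) - 2210)*(-21235 - 13077) = ((-31 - 6) - 2210)*(-34312) = (-37 - 2210)*(-34312) = -2247*(-34312) = 77099064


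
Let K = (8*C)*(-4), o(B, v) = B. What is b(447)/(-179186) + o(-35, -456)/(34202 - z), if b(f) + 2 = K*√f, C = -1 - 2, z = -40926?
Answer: -3060627/6730942904 - 48*√447/89593 ≈ -0.011782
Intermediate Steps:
C = -3
K = 96 (K = (8*(-3))*(-4) = -24*(-4) = 96)
b(f) = -2 + 96*√f
b(447)/(-179186) + o(-35, -456)/(34202 - z) = (-2 + 96*√447)/(-179186) - 35/(34202 - 1*(-40926)) = (-2 + 96*√447)*(-1/179186) - 35/(34202 + 40926) = (1/89593 - 48*√447/89593) - 35/75128 = -3060627/6730942904 - 48*√447/89593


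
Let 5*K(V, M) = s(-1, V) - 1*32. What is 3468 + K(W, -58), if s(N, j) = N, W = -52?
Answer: 17307/5 ≈ 3461.4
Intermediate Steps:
K(V, M) = -33/5 (K(V, M) = (-1 - 1*32)/5 = (-1 - 32)/5 = (⅕)*(-33) = -33/5)
3468 + K(W, -58) = 3468 - 33/5 = 17307/5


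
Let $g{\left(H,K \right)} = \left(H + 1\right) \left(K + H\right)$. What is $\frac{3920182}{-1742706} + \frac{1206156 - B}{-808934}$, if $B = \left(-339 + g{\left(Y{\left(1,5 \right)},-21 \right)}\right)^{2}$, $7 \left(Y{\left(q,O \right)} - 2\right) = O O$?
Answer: $- \frac{846380112620827}{241769404221786} \approx -3.5008$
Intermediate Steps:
$Y{\left(q,O \right)} = 2 + \frac{O^{2}}{7}$ ($Y{\left(q,O \right)} = 2 + \frac{O O}{7} = 2 + \frac{O^{2}}{7}$)
$g{\left(H,K \right)} = \left(1 + H\right) \left(H + K\right)$
$B = \frac{465653241}{2401}$ ($B = \left(-339 + \left(\left(2 + \frac{5^{2}}{7}\right) - 21 + \left(2 + \frac{5^{2}}{7}\right)^{2} + \left(2 + \frac{5^{2}}{7}\right) \left(-21\right)\right)\right)^{2} = \left(-339 + \left(\left(2 + \frac{1}{7} \cdot 25\right) - 21 + \left(2 + \frac{1}{7} \cdot 25\right)^{2} + \left(2 + \frac{1}{7} \cdot 25\right) \left(-21\right)\right)\right)^{2} = \left(-339 + \left(\left(2 + \frac{25}{7}\right) - 21 + \left(2 + \frac{25}{7}\right)^{2} + \left(2 + \frac{25}{7}\right) \left(-21\right)\right)\right)^{2} = \left(-339 + \left(\frac{39}{7} - 21 + \left(\frac{39}{7}\right)^{2} + \frac{39}{7} \left(-21\right)\right)\right)^{2} = \left(-339 + \left(\frac{39}{7} - 21 + \frac{1521}{49} - 117\right)\right)^{2} = \left(-339 - \frac{4968}{49}\right)^{2} = \left(- \frac{21579}{49}\right)^{2} = \frac{465653241}{2401} \approx 1.9394 \cdot 10^{5}$)
$\frac{3920182}{-1742706} + \frac{1206156 - B}{-808934} = \frac{3920182}{-1742706} + \frac{1206156 - \frac{465653241}{2401}}{-808934} = 3920182 \left(- \frac{1}{1742706}\right) + \left(1206156 - \frac{465653241}{2401}\right) \left(- \frac{1}{808934}\right) = - \frac{280013}{124479} + \frac{2430327315}{2401} \left(- \frac{1}{808934}\right) = - \frac{280013}{124479} - \frac{2430327315}{1942250534} = - \frac{846380112620827}{241769404221786}$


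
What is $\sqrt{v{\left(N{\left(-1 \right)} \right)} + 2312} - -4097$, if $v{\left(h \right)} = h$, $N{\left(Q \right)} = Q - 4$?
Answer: $4097 + \sqrt{2307} \approx 4145.0$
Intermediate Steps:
$N{\left(Q \right)} = -4 + Q$
$\sqrt{v{\left(N{\left(-1 \right)} \right)} + 2312} - -4097 = \sqrt{\left(-4 - 1\right) + 2312} - -4097 = \sqrt{-5 + 2312} + 4097 = \sqrt{2307} + 4097 = 4097 + \sqrt{2307}$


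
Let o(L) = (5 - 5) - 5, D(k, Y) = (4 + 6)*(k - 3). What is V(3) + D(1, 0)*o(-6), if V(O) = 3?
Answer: 103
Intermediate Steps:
D(k, Y) = -30 + 10*k (D(k, Y) = 10*(-3 + k) = -30 + 10*k)
o(L) = -5 (o(L) = 0 - 5 = -5)
V(3) + D(1, 0)*o(-6) = 3 + (-30 + 10*1)*(-5) = 3 + (-30 + 10)*(-5) = 3 - 20*(-5) = 3 + 100 = 103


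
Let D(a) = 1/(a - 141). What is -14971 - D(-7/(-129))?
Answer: -272202593/18182 ≈ -14971.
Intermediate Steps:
D(a) = 1/(-141 + a)
-14971 - D(-7/(-129)) = -14971 - 1/(-141 - 7/(-129)) = -14971 - 1/(-141 - 7*(-1/129)) = -14971 - 1/(-141 + 7/129) = -14971 - 1/(-18182/129) = -14971 - 1*(-129/18182) = -14971 + 129/18182 = -272202593/18182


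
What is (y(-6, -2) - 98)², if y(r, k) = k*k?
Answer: 8836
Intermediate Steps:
y(r, k) = k²
(y(-6, -2) - 98)² = ((-2)² - 98)² = (4 - 98)² = (-94)² = 8836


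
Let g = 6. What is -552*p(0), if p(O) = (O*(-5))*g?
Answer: 0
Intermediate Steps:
p(O) = -30*O (p(O) = (O*(-5))*6 = -5*O*6 = -30*O)
-552*p(0) = -(-16560)*0 = -552*0 = 0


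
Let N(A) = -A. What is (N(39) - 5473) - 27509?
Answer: -33021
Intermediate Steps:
(N(39) - 5473) - 27509 = (-1*39 - 5473) - 27509 = (-39 - 5473) - 27509 = -5512 - 27509 = -33021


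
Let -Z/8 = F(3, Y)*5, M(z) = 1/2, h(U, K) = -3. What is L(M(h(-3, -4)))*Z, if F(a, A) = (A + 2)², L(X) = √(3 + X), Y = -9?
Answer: -980*√14 ≈ -3666.8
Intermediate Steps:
M(z) = ½
F(a, A) = (2 + A)²
Z = -1960 (Z = -8*(2 - 9)²*5 = -8*(-7)²*5 = -392*5 = -8*245 = -1960)
L(M(h(-3, -4)))*Z = √(3 + ½)*(-1960) = √(7/2)*(-1960) = (√14/2)*(-1960) = -980*√14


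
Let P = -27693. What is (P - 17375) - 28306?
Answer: -73374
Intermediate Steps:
(P - 17375) - 28306 = (-27693 - 17375) - 28306 = -45068 - 28306 = -73374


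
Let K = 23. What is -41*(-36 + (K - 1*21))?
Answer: 1394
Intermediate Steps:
-41*(-36 + (K - 1*21)) = -41*(-36 + (23 - 1*21)) = -41*(-36 + (23 - 21)) = -41*(-36 + 2) = -41*(-34) = 1394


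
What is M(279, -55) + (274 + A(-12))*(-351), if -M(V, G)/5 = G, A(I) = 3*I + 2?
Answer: -83965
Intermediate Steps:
A(I) = 2 + 3*I
M(V, G) = -5*G
M(279, -55) + (274 + A(-12))*(-351) = -5*(-55) + (274 + (2 + 3*(-12)))*(-351) = 275 + (274 + (2 - 36))*(-351) = 275 + (274 - 34)*(-351) = 275 + 240*(-351) = 275 - 84240 = -83965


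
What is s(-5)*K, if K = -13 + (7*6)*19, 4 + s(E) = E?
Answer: -7065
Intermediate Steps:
s(E) = -4 + E
K = 785 (K = -13 + 42*19 = -13 + 798 = 785)
s(-5)*K = (-4 - 5)*785 = -9*785 = -7065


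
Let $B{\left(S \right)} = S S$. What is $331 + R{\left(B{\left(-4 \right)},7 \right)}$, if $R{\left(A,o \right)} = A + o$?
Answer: $354$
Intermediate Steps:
$B{\left(S \right)} = S^{2}$
$331 + R{\left(B{\left(-4 \right)},7 \right)} = 331 + \left(\left(-4\right)^{2} + 7\right) = 331 + \left(16 + 7\right) = 331 + 23 = 354$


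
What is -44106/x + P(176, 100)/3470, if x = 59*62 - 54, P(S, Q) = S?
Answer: -38103379/3126470 ≈ -12.187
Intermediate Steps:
x = 3604 (x = 3658 - 54 = 3604)
-44106/x + P(176, 100)/3470 = -44106/3604 + 176/3470 = -44106*1/3604 + 176*(1/3470) = -22053/1802 + 88/1735 = -38103379/3126470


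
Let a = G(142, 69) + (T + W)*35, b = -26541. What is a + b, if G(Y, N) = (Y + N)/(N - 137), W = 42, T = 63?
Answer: -1555099/68 ≈ -22869.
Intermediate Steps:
G(Y, N) = (N + Y)/(-137 + N)
a = 249689/68 (a = (69 + 142)/(-137 + 69) + (63 + 42)*35 = 211/(-68) + 105*35 = -1/68*211 + 3675 = -211/68 + 3675 = 249689/68 ≈ 3671.9)
a + b = 249689/68 - 26541 = -1555099/68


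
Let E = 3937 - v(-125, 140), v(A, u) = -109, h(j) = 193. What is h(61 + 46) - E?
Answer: -3853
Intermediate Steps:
E = 4046 (E = 3937 - 1*(-109) = 3937 + 109 = 4046)
h(61 + 46) - E = 193 - 1*4046 = 193 - 4046 = -3853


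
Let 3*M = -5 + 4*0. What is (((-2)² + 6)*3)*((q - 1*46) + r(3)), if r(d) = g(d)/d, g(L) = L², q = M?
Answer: -1340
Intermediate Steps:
M = -5/3 (M = (-5 + 4*0)/3 = (-5 + 0)/3 = (⅓)*(-5) = -5/3 ≈ -1.6667)
q = -5/3 ≈ -1.6667
r(d) = d (r(d) = d²/d = d)
(((-2)² + 6)*3)*((q - 1*46) + r(3)) = (((-2)² + 6)*3)*((-5/3 - 1*46) + 3) = ((4 + 6)*3)*((-5/3 - 46) + 3) = (10*3)*(-143/3 + 3) = 30*(-134/3) = -1340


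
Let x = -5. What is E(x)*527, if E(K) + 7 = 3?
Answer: -2108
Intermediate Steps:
E(K) = -4 (E(K) = -7 + 3 = -4)
E(x)*527 = -4*527 = -2108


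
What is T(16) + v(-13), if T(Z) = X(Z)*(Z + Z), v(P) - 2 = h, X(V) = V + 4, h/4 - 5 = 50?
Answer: 862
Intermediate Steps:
h = 220 (h = 20 + 4*50 = 20 + 200 = 220)
X(V) = 4 + V
v(P) = 222 (v(P) = 2 + 220 = 222)
T(Z) = 2*Z*(4 + Z) (T(Z) = (4 + Z)*(Z + Z) = (4 + Z)*(2*Z) = 2*Z*(4 + Z))
T(16) + v(-13) = 2*16*(4 + 16) + 222 = 2*16*20 + 222 = 640 + 222 = 862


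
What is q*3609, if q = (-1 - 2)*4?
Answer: -43308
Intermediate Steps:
q = -12 (q = -3*4 = -12)
q*3609 = -12*3609 = -43308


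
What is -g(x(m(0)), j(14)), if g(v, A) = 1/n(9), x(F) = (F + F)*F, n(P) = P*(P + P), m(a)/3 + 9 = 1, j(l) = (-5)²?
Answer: -1/162 ≈ -0.0061728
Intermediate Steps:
j(l) = 25
m(a) = -24 (m(a) = -27 + 3*1 = -27 + 3 = -24)
n(P) = 2*P² (n(P) = P*(2*P) = 2*P²)
x(F) = 2*F² (x(F) = (2*F)*F = 2*F²)
g(v, A) = 1/162 (g(v, A) = 1/(2*9²) = 1/(2*81) = 1/162)
-g(x(m(0)), j(14)) = -1*1/162 = -1/162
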